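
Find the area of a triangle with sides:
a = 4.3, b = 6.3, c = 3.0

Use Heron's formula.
s = (a+b+c)/2 = (4.3+6.3+3.0)/2 = 6.8
A = √(s(s-a)(s-b)(s-c)) = √(6.8·2.5·0.5·3.8)
A = √32.3 = 5.683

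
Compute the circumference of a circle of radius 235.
Circumference = 2 * pi * r
Circumference = 2 * pi * 235
Circumference = 1476.55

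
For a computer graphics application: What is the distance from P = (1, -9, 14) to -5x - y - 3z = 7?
d = |(-5)(1) + (-1)(-9) + (-3)(14) - (7)| / √((-5)² + (-1)² + (-3)²) = 45/√35 = 7.606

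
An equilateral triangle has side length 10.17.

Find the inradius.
For an equilateral triangle, r = s/(2√3) where s is the side.
r = 10.17/(2√3) = 10.17/3.464102 = 2.936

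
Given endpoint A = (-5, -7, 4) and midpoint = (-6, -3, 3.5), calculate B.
B = (2×(-6) - (-5), 2×(-3) - (-7), 2×3.5 - 4) = (-7, 1, 3)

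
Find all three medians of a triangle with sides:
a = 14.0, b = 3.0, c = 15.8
Using m_x = ½√(2y² + 2z² - x²):
m_a = ½√(2·3.0² + 2·15.8² - 14.0²) = ½√321.28 = 8.962
m_b = ½√(2·14.0² + 2·15.8² - 3.0²) = ½√882.28 = 14.85
m_c = ½√(2·14.0² + 2·3.0² - 15.8²) = ½√160.36 = 6.332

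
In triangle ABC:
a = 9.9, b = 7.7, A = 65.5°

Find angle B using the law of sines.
sin(B)/b = sin(A)/a
sin(B) = b·sin(A)/a = 7.7·sin(65.5°)/9.9 = 0.707748
B = arcsin(0.707748) = 45.05°  (b ≤ a, so B ≤ A and the acute solution is unique)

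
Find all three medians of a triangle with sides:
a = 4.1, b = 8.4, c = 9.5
Using m_x = ½√(2y² + 2z² - x²):
m_a = ½√(2·8.4² + 2·9.5² - 4.1²) = ½√304.81 = 8.729
m_b = ½√(2·4.1² + 2·9.5² - 8.4²) = ½√143.56 = 5.991
m_c = ½√(2·4.1² + 2·8.4² - 9.5²) = ½√84.49 = 4.596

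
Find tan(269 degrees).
tan(269 degrees) = 57.29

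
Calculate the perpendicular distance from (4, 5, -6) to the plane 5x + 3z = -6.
d = |5(4) + 0(5) + 3(-6) - (-6)| / √(5² + 0² + 3²) = 8/√34 = 1.372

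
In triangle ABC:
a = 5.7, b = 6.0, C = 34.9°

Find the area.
Using A = ½ab·sin(C):
A = ½·5.7·6.0·sin(34.9°) = ½·34.2·0.572146 = 9.784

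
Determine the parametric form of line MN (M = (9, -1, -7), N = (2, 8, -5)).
Direction vector d = N - M = (-7, 9, 2)
x = 9 - 7t, y = -1 + 9t, z = -7 + 2t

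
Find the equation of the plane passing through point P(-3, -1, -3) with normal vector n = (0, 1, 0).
d = n·P = (0)(-3) + (1)(-1) + (0)(-3) = -1
Plane: y = -1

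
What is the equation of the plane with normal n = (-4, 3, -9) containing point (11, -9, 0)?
d = n·P = (-4)(11) + (3)(-9) + (-9)(0) = -71
Plane: -4x + 3y - 9z = -71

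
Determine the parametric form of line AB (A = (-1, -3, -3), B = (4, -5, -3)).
Direction vector d = B - A = (5, -2, 0)
x = -1 + 5t, y = -3 - 2t, z = -3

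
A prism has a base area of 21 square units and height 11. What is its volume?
Volume = base area * height
Volume = 21 * 11
Volume = 231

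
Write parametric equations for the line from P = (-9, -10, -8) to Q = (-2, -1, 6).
Direction vector d = Q - P = (7, 9, 14)
x = -9 + 7t, y = -10 + 9t, z = -8 + 14t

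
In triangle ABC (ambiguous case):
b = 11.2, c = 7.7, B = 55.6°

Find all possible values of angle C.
sin(C)/c = sin(B)/b  →  sin(C) = c·sin(B)/b = 7.7·sin(55.6°)/11.2 = 0.567266
C₁ = arcsin(0.567266) = 34.56°,  C₂ = 180° - C₁ = 145.44°
Check C₂: A = 180° - 55.6° - 145.44° = -21.04° ≤ 0, rejected
C = 34.56° (one solution)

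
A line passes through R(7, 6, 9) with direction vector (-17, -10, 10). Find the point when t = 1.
P(1) = (7 + (-17)(1), 6 + (-10)(1), 9 + 10(1)) = (-10, -4, 19)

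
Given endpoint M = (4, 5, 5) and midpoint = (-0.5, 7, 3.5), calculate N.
N = (2×(-0.5) - 4, 2×7 - 5, 2×3.5 - 5) = (-5, 9, 2)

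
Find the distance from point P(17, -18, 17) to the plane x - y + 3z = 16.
d = |1(17) + (-1)(-18) + 3(17) - (16)| / √(1² + (-1)² + 3²) = 70/√11 = 21.11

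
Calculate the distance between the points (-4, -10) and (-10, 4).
Using the distance formula: d = sqrt((x₂-x₁)² + (y₂-y₁)²)
dx = (-10) - (-4) = -6
dy = 4 - (-10) = 14
d = sqrt((-6)² + 14²) = sqrt(36 + 196) = sqrt(232) = 15.23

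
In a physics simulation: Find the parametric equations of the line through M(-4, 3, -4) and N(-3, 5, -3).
Direction vector d = N - M = (1, 2, 1)
x = -4 + t, y = 3 + 2t, z = -4 + t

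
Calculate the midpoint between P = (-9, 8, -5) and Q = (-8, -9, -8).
Midpoint = ((-9-8)/2, (8-9)/2, (-5-8)/2) = (-8.5, -0.5, -6.5)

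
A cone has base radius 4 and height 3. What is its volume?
Volume = (1/3) * pi * r² * h
Volume = (1/3) * pi * 4² * 3
Volume = (1/3) * pi * 16 * 3
Volume = (1/3) * pi * 48
Volume = 50.27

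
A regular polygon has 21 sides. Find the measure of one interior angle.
Interior angle of a regular n-gon = (n-2)*180/n
Interior angle = (21-2)*180/21
Interior angle = 19*180/21
Interior angle = 3420/21
Interior angle = 162.86 degrees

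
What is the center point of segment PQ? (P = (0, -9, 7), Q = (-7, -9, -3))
Midpoint = ((0-7)/2, (-9-9)/2, (7-3)/2) = (-3.5, -9, 2)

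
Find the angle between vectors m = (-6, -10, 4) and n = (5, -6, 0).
m·n = 30, |m|² = 152, |n|² = 61
cos θ = 30/√9272 ≈ 0.3116
θ ≈ 71.85°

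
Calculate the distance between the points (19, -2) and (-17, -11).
Using the distance formula: d = sqrt((x₂-x₁)² + (y₂-y₁)²)
dx = (-17) - 19 = -36
dy = (-11) - (-2) = -9
d = sqrt((-36)² + (-9)²) = sqrt(1296 + 81) = sqrt(1377) = 37.11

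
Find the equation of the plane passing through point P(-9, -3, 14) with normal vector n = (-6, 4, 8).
d = n·P = (-6)(-9) + (4)(-3) + (8)(14) = 154
Plane: -6x + 4y + 8z = 154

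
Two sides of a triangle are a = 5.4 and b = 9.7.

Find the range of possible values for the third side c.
By the triangle inequality: |a - b| < c < a + b
|5.4 - 9.7| < c < 5.4 + 9.7
4.3 < c < 15.1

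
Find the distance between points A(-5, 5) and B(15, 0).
Using the distance formula: d = sqrt((x₂-x₁)² + (y₂-y₁)²)
dx = 15 - (-5) = 20
dy = 0 - 5 = -5
d = sqrt(20² + (-5)²) = sqrt(400 + 25) = sqrt(425) = 20.62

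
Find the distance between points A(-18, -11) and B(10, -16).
Using the distance formula: d = sqrt((x₂-x₁)² + (y₂-y₁)²)
dx = 10 - (-18) = 28
dy = (-16) - (-11) = -5
d = sqrt(28² + (-5)²) = sqrt(784 + 25) = sqrt(809) = 28.44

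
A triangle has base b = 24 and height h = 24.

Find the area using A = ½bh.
A = ½·24·24 = 288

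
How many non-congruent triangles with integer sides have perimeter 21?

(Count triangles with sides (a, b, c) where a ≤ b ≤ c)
With a ≤ b ≤ c and a + b + c = 21, the triangle inequality a + b > c gives c < 21/2, so c ≤ 10.
Iterate a from 1 to ⌊p/3⌋ = 7; for each a, b ranges from a to ⌊(p−a)/2⌋ with c = p − a − b, keeping only c ≥ b.
Triples: (1, 10, 10), (2, 9, 10), (3, 8, 10), …
Count = 12 triangles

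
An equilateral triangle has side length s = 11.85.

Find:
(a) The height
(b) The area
(a) Height h = s·√3/2 = 11.85·√3/2 = 10.26
(b) Area = (√3/4)·s² = (√3/4)·11.85² = (√3/4)·140.422 = 60.8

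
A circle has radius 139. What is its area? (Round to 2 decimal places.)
Area = pi * r²
Area = pi * 139²
Area = pi * 19321
Area = 60698.71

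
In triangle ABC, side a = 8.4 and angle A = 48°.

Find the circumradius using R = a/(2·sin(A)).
R = a/(2·sin(A)) = 8.4/(2·sin(48°))
R = 8.4/(2·0.743145) = 8.4/1.486290 = 5.652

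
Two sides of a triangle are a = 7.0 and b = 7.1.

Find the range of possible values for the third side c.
By the triangle inequality: |a - b| < c < a + b
|7.0 - 7.1| < c < 7.0 + 7.1
0.1 < c < 14.1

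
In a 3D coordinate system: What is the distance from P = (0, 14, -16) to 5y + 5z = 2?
d = |0(0) + 5(14) + 5(-16) - (2)| / √(0² + 5² + 5²) = 12/√50 = 1.697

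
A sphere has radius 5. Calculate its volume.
Volume = (4/3) * pi * r³
Volume = (4/3) * pi * 5³
Volume = (4/3) * pi * 125
Volume = 523.60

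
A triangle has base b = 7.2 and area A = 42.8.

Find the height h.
A = ½bh  →  h = 2A/b
h = 2·42.8/7.2 = 11.89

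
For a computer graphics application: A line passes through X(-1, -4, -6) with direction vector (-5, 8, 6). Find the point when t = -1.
P(-1) = (-1 + (-5)(-1), -4 + 8(-1), -6 + 6(-1)) = (4, -12, -12)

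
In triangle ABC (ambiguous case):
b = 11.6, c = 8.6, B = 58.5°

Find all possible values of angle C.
sin(C)/c = sin(B)/b  →  sin(C) = c·sin(B)/b = 8.6·sin(58.5°)/11.6 = 0.632130
C₁ = arcsin(0.632130) = 39.21°,  C₂ = 180° - C₁ = 140.79°
Check C₂: A = 180° - 58.5° - 140.79° = -19.29° ≤ 0, rejected
C = 39.21° (one solution)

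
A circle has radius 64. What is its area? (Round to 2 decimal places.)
Area = pi * r²
Area = pi * 64²
Area = pi * 4096
Area = 12867.96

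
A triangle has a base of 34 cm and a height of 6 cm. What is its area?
Area = (1/2) * base * height
Area = (1/2) * 34 * 6
Area = 102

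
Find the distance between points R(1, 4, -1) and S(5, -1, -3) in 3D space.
d = √[(4)² + (-5)² + (-2)²] = √45 = 6.708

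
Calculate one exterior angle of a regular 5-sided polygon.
Exterior angle of a regular n-gon = 360/n
Exterior angle = 360/5
Exterior angle = 72 degrees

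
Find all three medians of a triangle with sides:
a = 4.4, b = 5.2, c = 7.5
Using m_x = ½√(2y² + 2z² - x²):
m_a = ½√(2·5.2² + 2·7.5² - 4.4²) = ½√147.22 = 6.067
m_b = ½√(2·4.4² + 2·7.5² - 5.2²) = ½√124.18 = 5.572
m_c = ½√(2·4.4² + 2·5.2² - 7.5²) = ½√36.55 = 3.023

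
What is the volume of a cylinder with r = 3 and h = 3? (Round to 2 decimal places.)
Volume = pi * r² * h
Volume = pi * 3² * 3
Volume = pi * 9 * 3
Volume = pi * 27
Volume = 84.82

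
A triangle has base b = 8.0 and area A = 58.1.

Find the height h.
A = ½bh  →  h = 2A/b
h = 2·58.1/8.0 = 14.53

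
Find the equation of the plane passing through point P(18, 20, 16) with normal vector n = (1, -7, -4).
d = n·P = (1)(18) + (-7)(20) + (-4)(16) = -186
Plane: x - 7y - 4z = -186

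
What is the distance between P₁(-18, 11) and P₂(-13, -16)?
Using the distance formula: d = sqrt((x₂-x₁)² + (y₂-y₁)²)
dx = (-13) - (-18) = 5
dy = (-16) - 11 = -27
d = sqrt(5² + (-27)²) = sqrt(25 + 729) = sqrt(754) = 27.46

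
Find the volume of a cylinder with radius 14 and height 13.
Volume = pi * r² * h
Volume = pi * 14² * 13
Volume = pi * 196 * 13
Volume = pi * 2548
Volume = 8004.78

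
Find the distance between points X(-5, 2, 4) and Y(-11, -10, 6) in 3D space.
d = √[(-6)² + (-12)² + (2)²] = √184 = 13.56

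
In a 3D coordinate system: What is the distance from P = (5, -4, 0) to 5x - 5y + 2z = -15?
d = |5(5) + (-5)(-4) + 2(0) - (-15)| / √(5² + (-5)² + 2²) = 60/√54 = 8.165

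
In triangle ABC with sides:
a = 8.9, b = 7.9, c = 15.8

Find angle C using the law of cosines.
cos(C) = (a² + b² - c²)/(2ab)
cos(C) = (8.9² + 7.9² - 15.8²)/(2·8.9·7.9) = -108.02/140.62 = -0.768170
C = arccos(-0.768170) = 140.2°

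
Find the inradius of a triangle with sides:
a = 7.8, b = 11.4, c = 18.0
s = (a+b+c)/2 = (7.8+11.4+18.0)/2 = 18.6
Area = √(s(s-a)(s-b)(s-c)) = √(18.6·10.8·7.2·0.6) = 29.4585
r = Area/s = 29.4585/18.6 = 1.584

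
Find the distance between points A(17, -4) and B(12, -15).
Using the distance formula: d = sqrt((x₂-x₁)² + (y₂-y₁)²)
dx = 12 - 17 = -5
dy = (-15) - (-4) = -11
d = sqrt((-5)² + (-11)²) = sqrt(25 + 121) = sqrt(146) = 12.08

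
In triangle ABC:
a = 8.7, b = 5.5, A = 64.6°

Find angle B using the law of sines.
sin(B)/b = sin(A)/a
sin(B) = b·sin(A)/a = 5.5·sin(64.6°)/8.7 = 0.571074
B = arcsin(0.571074) = 34.83°  (b ≤ a, so B ≤ A and the acute solution is unique)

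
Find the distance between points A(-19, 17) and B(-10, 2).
Using the distance formula: d = sqrt((x₂-x₁)² + (y₂-y₁)²)
dx = (-10) - (-19) = 9
dy = 2 - 17 = -15
d = sqrt(9² + (-15)²) = sqrt(81 + 225) = sqrt(306) = 17.49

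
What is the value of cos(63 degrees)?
cos(63 degrees) = 0.454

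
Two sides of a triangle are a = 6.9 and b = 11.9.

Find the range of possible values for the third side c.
By the triangle inequality: |a - b| < c < a + b
|6.9 - 11.9| < c < 6.9 + 11.9
5 < c < 18.8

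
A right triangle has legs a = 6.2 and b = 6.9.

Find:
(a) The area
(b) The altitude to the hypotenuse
(a) Area = ½ab = ½·6.2·6.9 = 21.39
(b) Hypotenuse c = √(6.2² + 6.9²) = √86.05 = 9.27631
    Area = ½·c·h_c  →  h_c = 2·Area/c = 2·21.39/9.27631 = 4.612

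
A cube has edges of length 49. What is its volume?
Volume = s³
Volume = 49³
Volume = 117649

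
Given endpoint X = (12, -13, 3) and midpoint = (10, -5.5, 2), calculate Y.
Y = (2×10 - 12, 2×(-5.5) - (-13), 2×2 - 3) = (8, 2, 1)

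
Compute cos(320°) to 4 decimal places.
cos(320 degrees) = 0.766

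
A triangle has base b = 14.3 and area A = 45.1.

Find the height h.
A = ½bh  →  h = 2A/b
h = 2·45.1/14.3 = 6.308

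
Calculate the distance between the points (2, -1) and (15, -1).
Using the distance formula: d = sqrt((x₂-x₁)² + (y₂-y₁)²)
dx = 15 - 2 = 13
dy = (-1) - (-1) = 0
d = sqrt(13² + 0²) = sqrt(169 + 0) = sqrt(169) = 13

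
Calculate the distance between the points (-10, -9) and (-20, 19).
Using the distance formula: d = sqrt((x₂-x₁)² + (y₂-y₁)²)
dx = (-20) - (-10) = -10
dy = 19 - (-9) = 28
d = sqrt((-10)² + 28²) = sqrt(100 + 784) = sqrt(884) = 29.73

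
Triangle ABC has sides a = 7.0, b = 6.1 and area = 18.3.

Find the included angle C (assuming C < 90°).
Area = ½ab·sin(C)  →  sin(C) = 2·Area/(ab)
sin(C) = 2·18.3/(7.0·6.1) = 0.857143
C = arcsin(0.857143) = 59°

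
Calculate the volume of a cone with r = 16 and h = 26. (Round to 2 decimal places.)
Volume = (1/3) * pi * r² * h
Volume = (1/3) * pi * 16² * 26
Volume = (1/3) * pi * 256 * 26
Volume = (1/3) * pi * 6656
Volume = 6970.15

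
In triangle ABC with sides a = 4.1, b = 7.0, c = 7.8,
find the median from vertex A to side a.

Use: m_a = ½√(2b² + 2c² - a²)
m_a = ½√(2·7.0² + 2·7.8² - 4.1²)
m_a = ½√(98 + 121.68 - 16.81) = ½√202.87 = 7.122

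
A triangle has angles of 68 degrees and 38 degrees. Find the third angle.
Sum of angles in a triangle = 180 degrees
Third angle = 180 - 68 - 38
Third angle = 74 degrees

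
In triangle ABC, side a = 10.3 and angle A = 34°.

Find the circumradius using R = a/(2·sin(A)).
R = a/(2·sin(A)) = 10.3/(2·sin(34°))
R = 10.3/(2·0.559193) = 10.3/1.118386 = 9.21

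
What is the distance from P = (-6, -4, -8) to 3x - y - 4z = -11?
d = |3(-6) + (-1)(-4) + (-4)(-8) - (-11)| / √(3² + (-1)² + (-4)²) = 29/√26 = 5.687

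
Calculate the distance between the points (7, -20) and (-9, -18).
Using the distance formula: d = sqrt((x₂-x₁)² + (y₂-y₁)²)
dx = (-9) - 7 = -16
dy = (-18) - (-20) = 2
d = sqrt((-16)² + 2²) = sqrt(256 + 4) = sqrt(260) = 16.12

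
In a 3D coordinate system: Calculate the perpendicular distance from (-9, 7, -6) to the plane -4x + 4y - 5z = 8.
d = |(-4)(-9) + 4(7) + (-5)(-6) - (8)| / √((-4)² + 4² + (-5)²) = 86/√57 = 11.39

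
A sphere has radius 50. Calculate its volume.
Volume = (4/3) * pi * r³
Volume = (4/3) * pi * 50³
Volume = (4/3) * pi * 125000
Volume = 523598.78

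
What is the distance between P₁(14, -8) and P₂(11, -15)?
Using the distance formula: d = sqrt((x₂-x₁)² + (y₂-y₁)²)
dx = 11 - 14 = -3
dy = (-15) - (-8) = -7
d = sqrt((-3)² + (-7)²) = sqrt(9 + 49) = sqrt(58) = 7.62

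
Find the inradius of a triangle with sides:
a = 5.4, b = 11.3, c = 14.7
s = (a+b+c)/2 = (5.4+11.3+14.7)/2 = 15.7
Area = √(s(s-a)(s-b)(s-c)) = √(15.7·10.3·4.4·1) = 26.6744
r = Area/s = 26.6744/15.7 = 1.699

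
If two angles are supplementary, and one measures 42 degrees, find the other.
Supplementary angles sum to 180 degrees.
Other angle = 180 - 42
Other angle = 138 degrees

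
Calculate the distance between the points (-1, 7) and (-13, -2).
Using the distance formula: d = sqrt((x₂-x₁)² + (y₂-y₁)²)
dx = (-13) - (-1) = -12
dy = (-2) - 7 = -9
d = sqrt((-12)² + (-9)²) = sqrt(144 + 81) = sqrt(225) = 15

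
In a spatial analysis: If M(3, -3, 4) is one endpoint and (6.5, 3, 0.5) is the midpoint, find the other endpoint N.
N = (2×6.5 - 3, 2×3 - (-3), 2×0.5 - 4) = (10, 9, -3)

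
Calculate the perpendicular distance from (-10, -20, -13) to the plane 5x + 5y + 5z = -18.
d = |5(-10) + 5(-20) + 5(-13) - (-18)| / √(5² + 5² + 5²) = 197/√75 = 22.75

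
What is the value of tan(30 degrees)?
tan(30 degrees) = sqrt(3)/3
Decimal approximation: 0.5774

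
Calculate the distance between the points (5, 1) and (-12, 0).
Using the distance formula: d = sqrt((x₂-x₁)² + (y₂-y₁)²)
dx = (-12) - 5 = -17
dy = 0 - 1 = -1
d = sqrt((-17)² + (-1)²) = sqrt(289 + 1) = sqrt(290) = 17.03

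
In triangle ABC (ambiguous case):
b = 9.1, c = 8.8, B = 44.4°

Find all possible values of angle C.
sin(C)/c = sin(B)/b  →  sin(C) = c·sin(B)/b = 8.8·sin(44.4°)/9.1 = 0.676598
C₁ = arcsin(0.676598) = 42.58°,  C₂ = 180° - C₁ = 137.42°
Check C₂: A = 180° - 44.4° - 137.42° = -1.82° ≤ 0, rejected
C = 42.58° (one solution)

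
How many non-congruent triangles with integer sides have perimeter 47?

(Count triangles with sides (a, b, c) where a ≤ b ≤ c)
With a ≤ b ≤ c and a + b + c = 47, the triangle inequality a + b > c gives c < 47/2, so c ≤ 23.
Iterate a from 1 to ⌊p/3⌋ = 15; for each a, b ranges from a to ⌊(p−a)/2⌋ with c = p − a − b, keeping only c ≥ b.
Triples: (1, 23, 23), (2, 22, 23), (3, 21, 23), …
Count = 52 triangles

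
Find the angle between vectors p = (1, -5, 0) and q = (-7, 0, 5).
p·q = -7, |p|² = 26, |q|² = 74
cos θ = -7/√1924 ≈ -0.1596
θ ≈ 99.18°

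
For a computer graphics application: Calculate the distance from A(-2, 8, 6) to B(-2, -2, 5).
d = √[(0)² + (-10)² + (-1)²] = √101 = 10.05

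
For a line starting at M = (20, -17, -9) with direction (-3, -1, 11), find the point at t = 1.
P(1) = (20 + (-3)(1), -17 + (-1)(1), -9 + 11(1)) = (17, -18, 2)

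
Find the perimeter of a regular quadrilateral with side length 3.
Perimeter = number of sides * side length
Perimeter = 4 * 3
Perimeter = 12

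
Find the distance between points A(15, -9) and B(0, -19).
Using the distance formula: d = sqrt((x₂-x₁)² + (y₂-y₁)²)
dx = 0 - 15 = -15
dy = (-19) - (-9) = -10
d = sqrt((-15)² + (-10)²) = sqrt(225 + 100) = sqrt(325) = 18.03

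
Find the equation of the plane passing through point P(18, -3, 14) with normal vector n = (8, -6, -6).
d = n·P = (8)(18) + (-6)(-3) + (-6)(14) = 78
Plane: 8x - 6y - 6z = 78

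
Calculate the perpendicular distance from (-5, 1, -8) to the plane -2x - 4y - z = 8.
d = |(-2)(-5) + (-4)(1) + (-1)(-8) - (8)| / √((-2)² + (-4)² + (-1)²) = 6/√21 = 1.309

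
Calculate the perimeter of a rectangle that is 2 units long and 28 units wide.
Perimeter = 2 * (length + width)
Perimeter = 2 * (2 + 28)
Perimeter = 2 * 30
Perimeter = 60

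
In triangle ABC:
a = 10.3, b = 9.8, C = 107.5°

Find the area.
Using A = ½ab·sin(C):
A = ½·10.3·9.8·sin(107.5°) = ½·100.94·0.953717 = 48.13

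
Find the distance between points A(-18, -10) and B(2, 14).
Using the distance formula: d = sqrt((x₂-x₁)² + (y₂-y₁)²)
dx = 2 - (-18) = 20
dy = 14 - (-10) = 24
d = sqrt(20² + 24²) = sqrt(400 + 576) = sqrt(976) = 31.24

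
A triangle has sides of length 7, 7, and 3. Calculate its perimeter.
Perimeter = sum of all sides
Perimeter = 7 + 7 + 3
Perimeter = 17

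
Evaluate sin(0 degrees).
sin(0 degrees) = 0
Decimal approximation: 0.0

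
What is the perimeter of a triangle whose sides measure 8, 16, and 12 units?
Perimeter = sum of all sides
Perimeter = 8 + 16 + 12
Perimeter = 36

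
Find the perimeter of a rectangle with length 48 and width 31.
Perimeter = 2 * (length + width)
Perimeter = 2 * (48 + 31)
Perimeter = 2 * 79
Perimeter = 158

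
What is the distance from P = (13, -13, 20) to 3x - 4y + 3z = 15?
d = |3(13) + (-4)(-13) + 3(20) - (15)| / √(3² + (-4)² + 3²) = 136/√34 = 23.32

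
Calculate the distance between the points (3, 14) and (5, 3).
Using the distance formula: d = sqrt((x₂-x₁)² + (y₂-y₁)²)
dx = 5 - 3 = 2
dy = 3 - 14 = -11
d = sqrt(2² + (-11)²) = sqrt(4 + 121) = sqrt(125) = 11.18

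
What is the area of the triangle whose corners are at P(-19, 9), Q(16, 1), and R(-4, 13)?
Using the coordinate formula: Area = (1/2)|x₁(y₂-y₃) + x₂(y₃-y₁) + x₃(y₁-y₂)|
Area = (1/2)|(-19)(1-13) + 16(13-9) + (-4)(9-1)|
Area = (1/2)|(-19)*(-12) + 16*4 + (-4)*8|
Area = (1/2)|228 + 64 + (-32)|
Area = (1/2)*260 = 130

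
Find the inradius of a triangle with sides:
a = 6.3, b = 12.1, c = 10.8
s = (a+b+c)/2 = (6.3+12.1+10.8)/2 = 14.6
Area = √(s(s-a)(s-b)(s-c)) = √(14.6·8.3·2.5·3.8) = 33.9295
r = Area/s = 33.9295/14.6 = 2.324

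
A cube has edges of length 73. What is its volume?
Volume = s³
Volume = 73³
Volume = 389017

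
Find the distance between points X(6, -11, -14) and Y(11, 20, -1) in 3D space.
d = √[(5)² + (31)² + (13)²] = √1155 = 33.99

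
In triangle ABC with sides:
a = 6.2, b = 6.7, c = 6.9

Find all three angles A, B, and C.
By the law of cosines:
cos(A) = (b² + c² - a²)/(2bc) = 0.584685  →  A = 54.22°
cos(B) = (a² + c² - b²)/(2ac) = 0.481066  →  B = 61.24°
cos(C) = (a² + b² - c²)/(2ab) = 0.429947  →  C = 64.54°
Check: A + B + C = 180.0° ✓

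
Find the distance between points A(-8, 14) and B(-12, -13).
Using the distance formula: d = sqrt((x₂-x₁)² + (y₂-y₁)²)
dx = (-12) - (-8) = -4
dy = (-13) - 14 = -27
d = sqrt((-4)² + (-27)²) = sqrt(16 + 729) = sqrt(745) = 27.29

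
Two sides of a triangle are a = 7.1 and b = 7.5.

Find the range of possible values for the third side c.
By the triangle inequality: |a - b| < c < a + b
|7.1 - 7.5| < c < 7.1 + 7.5
0.4 < c < 14.6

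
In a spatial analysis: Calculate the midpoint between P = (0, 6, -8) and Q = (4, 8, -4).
Midpoint = ((0+4)/2, (6+8)/2, (-8-4)/2) = (2, 7, -6)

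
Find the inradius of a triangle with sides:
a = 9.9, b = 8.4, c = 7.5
s = (a+b+c)/2 = (9.9+8.4+7.5)/2 = 12.9
Area = √(s(s-a)(s-b)(s-c)) = √(12.9·3·4.5·5.4) = 30.6661
r = Area/s = 30.6661/12.9 = 2.377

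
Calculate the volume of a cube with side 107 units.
Volume = s³
Volume = 107³
Volume = 1225043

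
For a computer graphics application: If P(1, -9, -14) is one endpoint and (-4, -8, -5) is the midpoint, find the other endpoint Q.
Q = (2×(-4) - 1, 2×(-8) - (-9), 2×(-5) - (-14)) = (-9, -7, 4)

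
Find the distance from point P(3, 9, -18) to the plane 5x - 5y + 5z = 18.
d = |5(3) + (-5)(9) + 5(-18) - (18)| / √(5² + (-5)² + 5²) = 138/√75 = 15.93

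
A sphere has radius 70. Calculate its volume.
Volume = (4/3) * pi * r³
Volume = (4/3) * pi * 70³
Volume = (4/3) * pi * 343000
Volume = 1436755.04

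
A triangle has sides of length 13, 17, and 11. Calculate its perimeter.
Perimeter = sum of all sides
Perimeter = 13 + 17 + 11
Perimeter = 41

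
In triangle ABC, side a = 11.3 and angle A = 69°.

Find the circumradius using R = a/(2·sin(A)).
R = a/(2·sin(A)) = 11.3/(2·sin(69°))
R = 11.3/(2·0.933580) = 11.3/1.867161 = 6.052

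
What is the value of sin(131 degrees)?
sin(131 degrees) = 0.7547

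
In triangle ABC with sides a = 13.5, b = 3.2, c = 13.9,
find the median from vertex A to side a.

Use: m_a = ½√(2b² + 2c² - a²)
m_a = ½√(2·3.2² + 2·13.9² - 13.5²)
m_a = ½√(20.48 + 386.42 - 182.25) = ½√224.65 = 7.494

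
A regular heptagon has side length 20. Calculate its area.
For a regular 7-gon with side length s = 20:
Apothem a = s / (2*tan(pi/7)) = 20 / (2*tan(pi/7)) ≈ 20.7652
Perimeter P = 7 * 20 = 140
Area = (1/2) * P * a = (1/2) * 140 * 20.7652 = 1453.56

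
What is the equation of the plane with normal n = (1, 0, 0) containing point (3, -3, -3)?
d = n·P = (1)(3) + (0)(-3) + (0)(-3) = 3
Plane: x = 3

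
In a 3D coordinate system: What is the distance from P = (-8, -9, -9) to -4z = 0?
d = |0(-8) + 0(-9) + (-4)(-9) - (0)| / √(0² + 0² + (-4)²) = 36/√16 = 9.0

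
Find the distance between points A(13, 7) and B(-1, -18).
Using the distance formula: d = sqrt((x₂-x₁)² + (y₂-y₁)²)
dx = (-1) - 13 = -14
dy = (-18) - 7 = -25
d = sqrt((-14)² + (-25)²) = sqrt(196 + 625) = sqrt(821) = 28.65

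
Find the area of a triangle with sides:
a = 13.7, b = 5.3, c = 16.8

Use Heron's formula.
s = (a+b+c)/2 = (13.7+5.3+16.8)/2 = 17.9
A = √(s(s-a)(s-b)(s-c)) = √(17.9·4.2·12.6·1.1)
A = √1041.99 = 32.28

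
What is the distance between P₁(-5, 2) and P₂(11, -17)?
Using the distance formula: d = sqrt((x₂-x₁)² + (y₂-y₁)²)
dx = 11 - (-5) = 16
dy = (-17) - 2 = -19
d = sqrt(16² + (-19)²) = sqrt(256 + 361) = sqrt(617) = 24.84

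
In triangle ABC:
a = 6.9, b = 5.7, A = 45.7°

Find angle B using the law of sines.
sin(B)/b = sin(A)/a
sin(B) = b·sin(A)/a = 5.7·sin(45.7°)/6.9 = 0.591224
B = arcsin(0.591224) = 36.24°  (b ≤ a, so B ≤ A and the acute solution is unique)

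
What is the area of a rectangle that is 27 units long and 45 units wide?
Area = length * width
Area = 27 * 45
Area = 1215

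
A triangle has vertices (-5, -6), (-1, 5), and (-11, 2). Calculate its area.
Using the coordinate formula: Area = (1/2)|x₁(y₂-y₃) + x₂(y₃-y₁) + x₃(y₁-y₂)|
Area = (1/2)|(-5)(5-2) + (-1)(2-(-6)) + (-11)((-6)-5)|
Area = (1/2)|(-5)*3 + (-1)*8 + (-11)*(-11)|
Area = (1/2)|(-15) + (-8) + 121|
Area = (1/2)*98 = 49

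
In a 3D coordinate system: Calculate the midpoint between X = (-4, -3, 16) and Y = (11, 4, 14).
Midpoint = ((-4+11)/2, (-3+4)/2, (16+14)/2) = (3.5, 0.5, 15)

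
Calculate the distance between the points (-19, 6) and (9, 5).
Using the distance formula: d = sqrt((x₂-x₁)² + (y₂-y₁)²)
dx = 9 - (-19) = 28
dy = 5 - 6 = -1
d = sqrt(28² + (-1)²) = sqrt(784 + 1) = sqrt(785) = 28.02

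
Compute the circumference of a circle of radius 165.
Circumference = 2 * pi * r
Circumference = 2 * pi * 165
Circumference = 1036.73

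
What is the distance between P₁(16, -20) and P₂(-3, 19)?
Using the distance formula: d = sqrt((x₂-x₁)² + (y₂-y₁)²)
dx = (-3) - 16 = -19
dy = 19 - (-20) = 39
d = sqrt((-19)² + 39²) = sqrt(361 + 1521) = sqrt(1882) = 43.38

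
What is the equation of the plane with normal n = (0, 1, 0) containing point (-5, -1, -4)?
d = n·P = (0)(-5) + (1)(-1) + (0)(-4) = -1
Plane: y = -1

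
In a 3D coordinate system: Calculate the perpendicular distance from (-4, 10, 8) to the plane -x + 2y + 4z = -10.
d = |(-1)(-4) + 2(10) + 4(8) - (-10)| / √((-1)² + 2² + 4²) = 66/√21 = 14.4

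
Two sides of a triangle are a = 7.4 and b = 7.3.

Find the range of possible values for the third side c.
By the triangle inequality: |a - b| < c < a + b
|7.4 - 7.3| < c < 7.4 + 7.3
0.1 < c < 14.7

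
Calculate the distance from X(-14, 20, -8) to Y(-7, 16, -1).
d = √[(7)² + (-4)² + (7)²] = √114 = 10.68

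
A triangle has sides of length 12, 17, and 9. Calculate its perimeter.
Perimeter = sum of all sides
Perimeter = 12 + 17 + 9
Perimeter = 38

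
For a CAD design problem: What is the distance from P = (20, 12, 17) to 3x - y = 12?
d = |3(20) + (-1)(12) + 0(17) - (12)| / √(3² + (-1)² + 0²) = 36/√10 = 11.38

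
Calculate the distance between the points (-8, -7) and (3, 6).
Using the distance formula: d = sqrt((x₂-x₁)² + (y₂-y₁)²)
dx = 3 - (-8) = 11
dy = 6 - (-7) = 13
d = sqrt(11² + 13²) = sqrt(121 + 169) = sqrt(290) = 17.03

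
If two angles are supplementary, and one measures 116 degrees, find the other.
Supplementary angles sum to 180 degrees.
Other angle = 180 - 116
Other angle = 64 degrees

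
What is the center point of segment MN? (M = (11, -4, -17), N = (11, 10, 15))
Midpoint = ((11+11)/2, (-4+10)/2, (-17+15)/2) = (11, 3, -1)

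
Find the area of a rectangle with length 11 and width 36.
Area = length * width
Area = 11 * 36
Area = 396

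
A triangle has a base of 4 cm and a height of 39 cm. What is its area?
Area = (1/2) * base * height
Area = (1/2) * 4 * 39
Area = 78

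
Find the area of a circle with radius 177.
Area = pi * r²
Area = pi * 177²
Area = pi * 31329
Area = 98422.96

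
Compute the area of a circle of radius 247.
Area = pi * r²
Area = pi * 247²
Area = pi * 61009
Area = 191665.43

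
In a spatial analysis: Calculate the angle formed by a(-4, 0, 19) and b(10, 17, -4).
a·b = -116, |a|² = 377, |b|² = 405
cos θ = -116/√152685 ≈ -0.2969
θ ≈ 107.3°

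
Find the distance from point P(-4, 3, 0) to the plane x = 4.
d = |1(-4) + 0(3) + 0(0) - (4)| / √(1² + 0² + 0²) = 8/√1 = 8.0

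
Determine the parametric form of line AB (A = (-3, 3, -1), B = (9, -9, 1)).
Direction vector d = B - A = (12, -12, 2)
x = -3 + 12t, y = 3 - 12t, z = -1 + 2t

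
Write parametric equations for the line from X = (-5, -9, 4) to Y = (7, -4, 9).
Direction vector d = Y - X = (12, 5, 5)
x = -5 + 12t, y = -9 + 5t, z = 4 + 5t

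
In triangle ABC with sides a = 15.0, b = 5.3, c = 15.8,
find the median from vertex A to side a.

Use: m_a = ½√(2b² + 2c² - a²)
m_a = ½√(2·5.3² + 2·15.8² - 15.0²)
m_a = ½√(56.18 + 499.28 - 225) = ½√330.46 = 9.089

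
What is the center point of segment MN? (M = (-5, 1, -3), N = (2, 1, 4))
Midpoint = ((-5+2)/2, (1+1)/2, (-3+4)/2) = (-1.5, 1, 0.5)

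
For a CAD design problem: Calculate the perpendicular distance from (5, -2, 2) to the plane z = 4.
d = |0(5) + 0(-2) + 1(2) - (4)| / √(0² + 0² + 1²) = 2/√1 = 2.0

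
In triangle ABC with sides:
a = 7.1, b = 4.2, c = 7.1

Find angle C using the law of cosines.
cos(C) = (a² + b² - c²)/(2ab)
cos(C) = (7.1² + 4.2² - 7.1²)/(2·7.1·4.2) = 17.64/59.64 = 0.295775
C = arccos(0.295775) = 72.8°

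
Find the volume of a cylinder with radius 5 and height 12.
Volume = pi * r² * h
Volume = pi * 5² * 12
Volume = pi * 25 * 12
Volume = pi * 300
Volume = 942.48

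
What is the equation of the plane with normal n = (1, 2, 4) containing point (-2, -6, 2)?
d = n·P = (1)(-2) + (2)(-6) + (4)(2) = -6
Plane: x + 2y + 4z = -6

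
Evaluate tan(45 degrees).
tan(45 degrees) = 1
Decimal approximation: 1.0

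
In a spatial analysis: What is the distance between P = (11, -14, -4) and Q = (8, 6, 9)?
d = √[(-3)² + (20)² + (13)²] = √578 = 24.04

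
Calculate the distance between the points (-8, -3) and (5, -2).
Using the distance formula: d = sqrt((x₂-x₁)² + (y₂-y₁)²)
dx = 5 - (-8) = 13
dy = (-2) - (-3) = 1
d = sqrt(13² + 1²) = sqrt(169 + 1) = sqrt(170) = 13.04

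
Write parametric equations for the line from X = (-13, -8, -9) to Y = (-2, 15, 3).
Direction vector d = Y - X = (11, 23, 12)
x = -13 + 11t, y = -8 + 23t, z = -9 + 12t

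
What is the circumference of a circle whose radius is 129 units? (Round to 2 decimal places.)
Circumference = 2 * pi * r
Circumference = 2 * pi * 129
Circumference = 810.53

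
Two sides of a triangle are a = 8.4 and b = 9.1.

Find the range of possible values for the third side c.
By the triangle inequality: |a - b| < c < a + b
|8.4 - 9.1| < c < 8.4 + 9.1
0.7 < c < 17.5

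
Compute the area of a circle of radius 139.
Area = pi * r²
Area = pi * 139²
Area = pi * 19321
Area = 60698.71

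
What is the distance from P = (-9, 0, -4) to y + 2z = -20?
d = |0(-9) + 1(0) + 2(-4) - (-20)| / √(0² + 1² + 2²) = 12/√5 = 5.367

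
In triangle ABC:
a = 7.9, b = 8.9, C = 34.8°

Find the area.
Using A = ½ab·sin(C):
A = ½·7.9·8.9·sin(34.8°) = ½·70.31·0.570714 = 20.06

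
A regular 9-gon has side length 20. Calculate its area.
For a regular 9-gon with side length s = 20:
Apothem a = s / (2*tan(pi/9)) = 20 / (2*tan(pi/9)) ≈ 27.4748
Perimeter P = 9 * 20 = 180
Area = (1/2) * P * a = (1/2) * 180 * 27.4748 = 2472.73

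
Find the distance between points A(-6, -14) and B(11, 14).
Using the distance formula: d = sqrt((x₂-x₁)² + (y₂-y₁)²)
dx = 11 - (-6) = 17
dy = 14 - (-14) = 28
d = sqrt(17² + 28²) = sqrt(289 + 784) = sqrt(1073) = 32.76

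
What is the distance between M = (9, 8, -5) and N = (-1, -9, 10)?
d = √[(-10)² + (-17)² + (15)²] = √614 = 24.78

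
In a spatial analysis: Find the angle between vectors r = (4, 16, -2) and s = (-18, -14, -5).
r·s = -286, |r|² = 276, |s|² = 545
cos θ = -286/√150420 ≈ -0.7374
θ ≈ 137.5°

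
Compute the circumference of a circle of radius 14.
Circumference = 2 * pi * r
Circumference = 2 * pi * 14
Circumference = 87.96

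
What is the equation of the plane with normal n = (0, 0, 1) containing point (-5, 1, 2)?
d = n·P = (0)(-5) + (0)(1) + (1)(2) = 2
Plane: z = 2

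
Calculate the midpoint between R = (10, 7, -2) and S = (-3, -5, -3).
Midpoint = ((10-3)/2, (7-5)/2, (-2-3)/2) = (3.5, 1, -2.5)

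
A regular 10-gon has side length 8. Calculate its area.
For a regular 10-gon with side length s = 8:
Apothem a = s / (2*tan(pi/10)) = 8 / (2*tan(pi/10)) ≈ 12.3107
Perimeter P = 10 * 8 = 80
Area = (1/2) * P * a = (1/2) * 80 * 12.3107 = 492.43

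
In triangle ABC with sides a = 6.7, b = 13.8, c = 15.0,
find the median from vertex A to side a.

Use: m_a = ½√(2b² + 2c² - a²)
m_a = ½√(2·13.8² + 2·15.0² - 6.7²)
m_a = ½√(380.88 + 450 - 44.89) = ½√785.99 = 14.02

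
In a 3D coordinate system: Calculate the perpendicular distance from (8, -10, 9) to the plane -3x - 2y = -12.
d = |(-3)(8) + (-2)(-10) + 0(9) - (-12)| / √((-3)² + (-2)² + 0²) = 8/√13 = 2.219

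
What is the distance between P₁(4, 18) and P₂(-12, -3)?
Using the distance formula: d = sqrt((x₂-x₁)² + (y₂-y₁)²)
dx = (-12) - 4 = -16
dy = (-3) - 18 = -21
d = sqrt((-16)² + (-21)²) = sqrt(256 + 441) = sqrt(697) = 26.40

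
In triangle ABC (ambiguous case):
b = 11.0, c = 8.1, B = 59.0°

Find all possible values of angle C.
sin(C)/c = sin(B)/b  →  sin(C) = c·sin(B)/b = 8.1·sin(59.0°)/11.0 = 0.631187
C₁ = arcsin(0.631187) = 39.14°,  C₂ = 180° - C₁ = 140.86°
Check C₂: A = 180° - 59.0° - 140.86° = -19.86° ≤ 0, rejected
C = 39.14° (one solution)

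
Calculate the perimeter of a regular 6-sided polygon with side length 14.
Perimeter = number of sides * side length
Perimeter = 6 * 14
Perimeter = 84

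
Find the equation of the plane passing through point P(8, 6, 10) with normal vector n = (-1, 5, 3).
d = n·P = (-1)(8) + (5)(6) + (3)(10) = 52
Plane: -x + 5y + 3z = 52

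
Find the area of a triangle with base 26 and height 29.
Area = (1/2) * base * height
Area = (1/2) * 26 * 29
Area = 377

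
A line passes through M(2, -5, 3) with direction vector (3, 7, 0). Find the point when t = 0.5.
P(0.5) = (2 + 3(0.5), -5 + 7(0.5), 3 + 0(0.5)) = (3.5, -1.5, 3)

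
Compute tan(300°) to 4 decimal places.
tan(300 degrees) = -1.7321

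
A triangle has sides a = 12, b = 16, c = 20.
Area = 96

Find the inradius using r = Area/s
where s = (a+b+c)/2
s = (12+16+20)/2 = 24
r = Area/s = 96/24 = 4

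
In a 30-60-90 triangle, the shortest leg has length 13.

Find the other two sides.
Long leg = 13√3 = 22.52, Hypotenuse = 26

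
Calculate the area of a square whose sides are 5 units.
Area = s²
Area = 5²
Area = 25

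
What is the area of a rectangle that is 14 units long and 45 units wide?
Area = length * width
Area = 14 * 45
Area = 630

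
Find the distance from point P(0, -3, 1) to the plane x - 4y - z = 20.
d = |1(0) + (-4)(-3) + (-1)(1) - (20)| / √(1² + (-4)² + (-1)²) = 9/√18 = 2.121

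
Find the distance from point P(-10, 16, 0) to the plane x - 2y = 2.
d = |1(-10) + (-2)(16) + 0(0) - (2)| / √(1² + (-2)² + 0²) = 44/√5 = 19.68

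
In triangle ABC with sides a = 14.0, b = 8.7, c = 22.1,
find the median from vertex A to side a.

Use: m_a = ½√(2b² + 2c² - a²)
m_a = ½√(2·8.7² + 2·22.1² - 14.0²)
m_a = ½√(151.38 + 976.82 - 196) = ½√932.2 = 15.27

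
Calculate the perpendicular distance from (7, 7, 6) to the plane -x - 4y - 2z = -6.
d = |(-1)(7) + (-4)(7) + (-2)(6) - (-6)| / √((-1)² + (-4)² + (-2)²) = 41/√21 = 8.947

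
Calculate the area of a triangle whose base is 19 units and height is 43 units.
Area = (1/2) * base * height
Area = (1/2) * 19 * 43
Area = 408.50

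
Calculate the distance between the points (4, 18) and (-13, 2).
Using the distance formula: d = sqrt((x₂-x₁)² + (y₂-y₁)²)
dx = (-13) - 4 = -17
dy = 2 - 18 = -16
d = sqrt((-17)² + (-16)²) = sqrt(289 + 256) = sqrt(545) = 23.35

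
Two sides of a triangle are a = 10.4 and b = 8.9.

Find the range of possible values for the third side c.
By the triangle inequality: |a - b| < c < a + b
|10.4 - 8.9| < c < 10.4 + 8.9
1.5 < c < 19.3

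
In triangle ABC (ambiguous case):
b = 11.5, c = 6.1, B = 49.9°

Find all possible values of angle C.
sin(C)/c = sin(B)/b  →  sin(C) = c·sin(B)/b = 6.1·sin(49.9°)/11.5 = 0.405741
C₁ = arcsin(0.405741) = 23.94°,  C₂ = 180° - C₁ = 156.06°
Check C₂: A = 180° - 49.9° - 156.06° = -25.96° ≤ 0, rejected
C = 23.94° (one solution)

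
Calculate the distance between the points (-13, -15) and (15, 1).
Using the distance formula: d = sqrt((x₂-x₁)² + (y₂-y₁)²)
dx = 15 - (-13) = 28
dy = 1 - (-15) = 16
d = sqrt(28² + 16²) = sqrt(784 + 256) = sqrt(1040) = 32.25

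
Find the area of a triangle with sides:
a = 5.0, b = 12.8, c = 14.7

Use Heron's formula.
s = (a+b+c)/2 = (5.0+12.8+14.7)/2 = 16.25
A = √(s(s-a)(s-b)(s-c)) = √(16.25·11.25·3.45·1.55)
A = √977.59 = 31.27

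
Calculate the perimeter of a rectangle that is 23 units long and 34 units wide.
Perimeter = 2 * (length + width)
Perimeter = 2 * (23 + 34)
Perimeter = 2 * 57
Perimeter = 114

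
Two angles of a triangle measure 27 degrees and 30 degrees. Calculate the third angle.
Sum of angles in a triangle = 180 degrees
Third angle = 180 - 27 - 30
Third angle = 123 degrees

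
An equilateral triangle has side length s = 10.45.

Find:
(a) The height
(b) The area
(a) Height h = s·√3/2 = 10.45·√3/2 = 9.05
(b) Area = (√3/4)·s² = (√3/4)·10.45² = (√3/4)·109.202 = 47.29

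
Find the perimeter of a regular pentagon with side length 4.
Perimeter = number of sides * side length
Perimeter = 5 * 4
Perimeter = 20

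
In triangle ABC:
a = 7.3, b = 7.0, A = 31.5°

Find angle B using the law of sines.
sin(B)/b = sin(A)/a
sin(B) = b·sin(A)/a = 7.0·sin(31.5°)/7.3 = 0.501026
B = arcsin(0.501026) = 30.07°  (b ≤ a, so B ≤ A and the acute solution is unique)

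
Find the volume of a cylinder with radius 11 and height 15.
Volume = pi * r² * h
Volume = pi * 11² * 15
Volume = pi * 121 * 15
Volume = pi * 1815
Volume = 5701.99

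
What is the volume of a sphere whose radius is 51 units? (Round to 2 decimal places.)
Volume = (4/3) * pi * r³
Volume = (4/3) * pi * 51³
Volume = (4/3) * pi * 132651
Volume = 555647.21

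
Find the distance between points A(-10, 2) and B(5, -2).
Using the distance formula: d = sqrt((x₂-x₁)² + (y₂-y₁)²)
dx = 5 - (-10) = 15
dy = (-2) - 2 = -4
d = sqrt(15² + (-4)²) = sqrt(225 + 16) = sqrt(241) = 15.52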